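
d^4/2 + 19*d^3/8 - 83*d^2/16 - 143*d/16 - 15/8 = (d/2 + 1/2)*(d - 5/2)*(d + 1/4)*(d + 6)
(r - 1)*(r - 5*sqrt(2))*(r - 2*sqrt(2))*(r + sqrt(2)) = r^4 - 6*sqrt(2)*r^3 - r^3 + 6*r^2 + 6*sqrt(2)*r^2 - 6*r + 20*sqrt(2)*r - 20*sqrt(2)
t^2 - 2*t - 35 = (t - 7)*(t + 5)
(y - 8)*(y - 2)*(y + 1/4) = y^3 - 39*y^2/4 + 27*y/2 + 4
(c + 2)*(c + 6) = c^2 + 8*c + 12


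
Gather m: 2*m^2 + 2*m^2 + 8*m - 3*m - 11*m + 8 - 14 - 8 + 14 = 4*m^2 - 6*m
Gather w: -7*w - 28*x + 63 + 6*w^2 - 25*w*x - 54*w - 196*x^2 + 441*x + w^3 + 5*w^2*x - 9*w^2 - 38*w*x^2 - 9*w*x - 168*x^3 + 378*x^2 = w^3 + w^2*(5*x - 3) + w*(-38*x^2 - 34*x - 61) - 168*x^3 + 182*x^2 + 413*x + 63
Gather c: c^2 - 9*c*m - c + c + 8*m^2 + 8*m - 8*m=c^2 - 9*c*m + 8*m^2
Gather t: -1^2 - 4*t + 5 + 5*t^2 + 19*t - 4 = 5*t^2 + 15*t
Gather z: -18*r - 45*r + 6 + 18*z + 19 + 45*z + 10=-63*r + 63*z + 35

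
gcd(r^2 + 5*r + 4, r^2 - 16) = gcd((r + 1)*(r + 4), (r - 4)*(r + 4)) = r + 4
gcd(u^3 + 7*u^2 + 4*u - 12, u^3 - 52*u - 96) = u^2 + 8*u + 12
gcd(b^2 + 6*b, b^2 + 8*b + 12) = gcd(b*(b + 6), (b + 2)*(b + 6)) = b + 6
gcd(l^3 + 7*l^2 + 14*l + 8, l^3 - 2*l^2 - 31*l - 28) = l^2 + 5*l + 4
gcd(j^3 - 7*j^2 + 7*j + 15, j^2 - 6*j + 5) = j - 5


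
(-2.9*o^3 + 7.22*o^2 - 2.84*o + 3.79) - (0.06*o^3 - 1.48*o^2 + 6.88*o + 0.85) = -2.96*o^3 + 8.7*o^2 - 9.72*o + 2.94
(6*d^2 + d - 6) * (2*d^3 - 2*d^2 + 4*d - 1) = 12*d^5 - 10*d^4 + 10*d^3 + 10*d^2 - 25*d + 6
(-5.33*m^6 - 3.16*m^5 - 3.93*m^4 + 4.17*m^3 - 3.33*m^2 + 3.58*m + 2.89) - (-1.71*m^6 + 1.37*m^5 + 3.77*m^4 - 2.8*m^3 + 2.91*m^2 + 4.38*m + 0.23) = -3.62*m^6 - 4.53*m^5 - 7.7*m^4 + 6.97*m^3 - 6.24*m^2 - 0.8*m + 2.66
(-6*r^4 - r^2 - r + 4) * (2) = -12*r^4 - 2*r^2 - 2*r + 8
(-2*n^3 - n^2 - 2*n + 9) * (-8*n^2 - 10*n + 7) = 16*n^5 + 28*n^4 + 12*n^3 - 59*n^2 - 104*n + 63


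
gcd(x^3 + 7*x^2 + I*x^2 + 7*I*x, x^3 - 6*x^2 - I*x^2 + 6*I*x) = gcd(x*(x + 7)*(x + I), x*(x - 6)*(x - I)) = x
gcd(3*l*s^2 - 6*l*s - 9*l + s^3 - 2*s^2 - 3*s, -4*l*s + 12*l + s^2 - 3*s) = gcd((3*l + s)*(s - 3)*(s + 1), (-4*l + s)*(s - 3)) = s - 3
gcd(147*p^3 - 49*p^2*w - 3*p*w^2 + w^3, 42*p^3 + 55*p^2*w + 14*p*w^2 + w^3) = 7*p + w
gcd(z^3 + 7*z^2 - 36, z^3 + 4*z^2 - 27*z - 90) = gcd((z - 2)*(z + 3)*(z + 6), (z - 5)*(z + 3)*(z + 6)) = z^2 + 9*z + 18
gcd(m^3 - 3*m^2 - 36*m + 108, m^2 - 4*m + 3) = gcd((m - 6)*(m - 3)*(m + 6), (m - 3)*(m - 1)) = m - 3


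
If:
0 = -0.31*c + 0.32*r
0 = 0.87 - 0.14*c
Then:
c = 6.21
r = 6.02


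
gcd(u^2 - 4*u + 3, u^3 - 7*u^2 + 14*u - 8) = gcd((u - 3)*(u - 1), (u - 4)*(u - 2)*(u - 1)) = u - 1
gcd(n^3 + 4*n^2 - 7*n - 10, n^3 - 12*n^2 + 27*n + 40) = n + 1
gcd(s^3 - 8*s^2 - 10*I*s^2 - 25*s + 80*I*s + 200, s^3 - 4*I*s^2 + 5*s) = s - 5*I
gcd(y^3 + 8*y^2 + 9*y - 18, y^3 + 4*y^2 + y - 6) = y^2 + 2*y - 3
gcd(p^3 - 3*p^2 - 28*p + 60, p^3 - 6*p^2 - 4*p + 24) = p^2 - 8*p + 12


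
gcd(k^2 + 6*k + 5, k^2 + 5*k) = k + 5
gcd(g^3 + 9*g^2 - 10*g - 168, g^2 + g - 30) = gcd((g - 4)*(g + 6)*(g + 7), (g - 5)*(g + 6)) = g + 6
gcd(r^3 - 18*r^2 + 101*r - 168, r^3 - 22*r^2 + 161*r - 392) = r^2 - 15*r + 56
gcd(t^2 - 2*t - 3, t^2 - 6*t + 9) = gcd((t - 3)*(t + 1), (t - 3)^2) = t - 3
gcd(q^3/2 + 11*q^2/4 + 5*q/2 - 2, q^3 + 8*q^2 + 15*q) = 1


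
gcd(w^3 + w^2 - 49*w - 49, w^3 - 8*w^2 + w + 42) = w - 7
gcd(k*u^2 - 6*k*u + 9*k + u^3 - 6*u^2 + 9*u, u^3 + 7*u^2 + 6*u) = 1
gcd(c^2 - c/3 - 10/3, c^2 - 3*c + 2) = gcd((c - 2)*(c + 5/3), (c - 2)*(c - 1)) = c - 2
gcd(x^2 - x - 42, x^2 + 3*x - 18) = x + 6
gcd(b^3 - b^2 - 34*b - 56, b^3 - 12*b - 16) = b + 2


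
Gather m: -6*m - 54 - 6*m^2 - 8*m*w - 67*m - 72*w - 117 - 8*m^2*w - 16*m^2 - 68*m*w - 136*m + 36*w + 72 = m^2*(-8*w - 22) + m*(-76*w - 209) - 36*w - 99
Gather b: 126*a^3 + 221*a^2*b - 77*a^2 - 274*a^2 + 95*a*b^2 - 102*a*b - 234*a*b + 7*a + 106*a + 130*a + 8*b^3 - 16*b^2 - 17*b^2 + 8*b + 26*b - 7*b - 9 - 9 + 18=126*a^3 - 351*a^2 + 243*a + 8*b^3 + b^2*(95*a - 33) + b*(221*a^2 - 336*a + 27)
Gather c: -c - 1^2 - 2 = -c - 3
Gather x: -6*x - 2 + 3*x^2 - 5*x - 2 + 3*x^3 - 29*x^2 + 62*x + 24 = 3*x^3 - 26*x^2 + 51*x + 20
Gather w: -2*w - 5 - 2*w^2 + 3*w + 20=-2*w^2 + w + 15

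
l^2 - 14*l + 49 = (l - 7)^2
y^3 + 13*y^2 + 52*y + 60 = (y + 2)*(y + 5)*(y + 6)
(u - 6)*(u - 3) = u^2 - 9*u + 18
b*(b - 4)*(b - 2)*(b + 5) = b^4 - b^3 - 22*b^2 + 40*b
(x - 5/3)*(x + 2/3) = x^2 - x - 10/9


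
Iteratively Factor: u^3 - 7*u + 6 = (u + 3)*(u^2 - 3*u + 2) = (u - 2)*(u + 3)*(u - 1)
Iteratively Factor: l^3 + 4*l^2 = (l + 4)*(l^2) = l*(l + 4)*(l)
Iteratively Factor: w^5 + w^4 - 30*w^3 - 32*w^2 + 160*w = (w)*(w^4 + w^3 - 30*w^2 - 32*w + 160) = w*(w - 5)*(w^3 + 6*w^2 - 32) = w*(w - 5)*(w + 4)*(w^2 + 2*w - 8) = w*(w - 5)*(w - 2)*(w + 4)*(w + 4)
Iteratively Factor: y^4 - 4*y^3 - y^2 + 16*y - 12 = (y - 3)*(y^3 - y^2 - 4*y + 4) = (y - 3)*(y - 1)*(y^2 - 4) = (y - 3)*(y - 1)*(y + 2)*(y - 2)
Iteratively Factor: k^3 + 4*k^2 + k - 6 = (k + 2)*(k^2 + 2*k - 3) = (k + 2)*(k + 3)*(k - 1)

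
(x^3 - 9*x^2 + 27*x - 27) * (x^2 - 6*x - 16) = x^5 - 15*x^4 + 65*x^3 - 45*x^2 - 270*x + 432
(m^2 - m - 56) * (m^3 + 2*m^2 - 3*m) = m^5 + m^4 - 61*m^3 - 109*m^2 + 168*m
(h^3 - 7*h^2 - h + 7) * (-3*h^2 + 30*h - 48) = -3*h^5 + 51*h^4 - 255*h^3 + 285*h^2 + 258*h - 336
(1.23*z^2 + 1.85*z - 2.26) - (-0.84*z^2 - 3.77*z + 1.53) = 2.07*z^2 + 5.62*z - 3.79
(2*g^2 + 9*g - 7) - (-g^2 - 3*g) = 3*g^2 + 12*g - 7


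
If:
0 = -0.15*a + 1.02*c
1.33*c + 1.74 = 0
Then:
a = -8.90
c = -1.31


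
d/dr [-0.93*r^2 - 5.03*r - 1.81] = -1.86*r - 5.03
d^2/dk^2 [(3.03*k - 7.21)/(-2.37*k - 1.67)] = (7.105427357601e-15*k + 104.980572)/(2.37*k + 1.67)^3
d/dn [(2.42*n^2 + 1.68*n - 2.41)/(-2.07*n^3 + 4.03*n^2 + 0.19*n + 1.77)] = (5.0094*n^4 + 6.9552*n^3 - 21.2767*n^2 + 27.9914*n + 3.4315)/(4.2849*n^6 - 16.6842*n^5 + 15.4543*n^4 - 5.7964*n^3 + 14.3023*n^2 + 0.6726*n + 3.1329)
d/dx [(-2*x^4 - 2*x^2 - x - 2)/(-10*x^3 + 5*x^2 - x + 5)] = (20*x^6 - 20*x^5 - 14*x^4 - 60*x^3 - 53*x^2 - 7)/(100*x^6 - 100*x^5 + 45*x^4 - 110*x^3 + 51*x^2 - 10*x + 25)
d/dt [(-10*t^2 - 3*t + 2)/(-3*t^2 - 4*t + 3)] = (31*t^2 - 48*t - 1)/(9*t^4 + 24*t^3 - 2*t^2 - 24*t + 9)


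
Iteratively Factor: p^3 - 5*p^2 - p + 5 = (p - 1)*(p^2 - 4*p - 5) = (p - 5)*(p - 1)*(p + 1)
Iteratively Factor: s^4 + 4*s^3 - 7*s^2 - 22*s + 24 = (s + 3)*(s^3 + s^2 - 10*s + 8) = (s - 1)*(s + 3)*(s^2 + 2*s - 8) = (s - 1)*(s + 3)*(s + 4)*(s - 2)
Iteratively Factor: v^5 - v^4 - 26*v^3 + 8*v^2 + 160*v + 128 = (v + 2)*(v^4 - 3*v^3 - 20*v^2 + 48*v + 64) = (v - 4)*(v + 2)*(v^3 + v^2 - 16*v - 16) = (v - 4)^2*(v + 2)*(v^2 + 5*v + 4) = (v - 4)^2*(v + 2)*(v + 4)*(v + 1)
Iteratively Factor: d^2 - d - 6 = (d + 2)*(d - 3)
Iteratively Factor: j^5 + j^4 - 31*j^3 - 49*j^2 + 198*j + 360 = (j + 3)*(j^4 - 2*j^3 - 25*j^2 + 26*j + 120) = (j - 3)*(j + 3)*(j^3 + j^2 - 22*j - 40) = (j - 3)*(j + 2)*(j + 3)*(j^2 - j - 20) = (j - 5)*(j - 3)*(j + 2)*(j + 3)*(j + 4)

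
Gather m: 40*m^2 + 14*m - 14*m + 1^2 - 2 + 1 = 40*m^2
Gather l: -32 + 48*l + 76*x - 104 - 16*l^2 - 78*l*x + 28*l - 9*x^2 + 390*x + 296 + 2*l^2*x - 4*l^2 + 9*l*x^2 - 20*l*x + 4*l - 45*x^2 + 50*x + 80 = l^2*(2*x - 20) + l*(9*x^2 - 98*x + 80) - 54*x^2 + 516*x + 240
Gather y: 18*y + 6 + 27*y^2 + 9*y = 27*y^2 + 27*y + 6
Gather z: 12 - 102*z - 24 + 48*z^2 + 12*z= 48*z^2 - 90*z - 12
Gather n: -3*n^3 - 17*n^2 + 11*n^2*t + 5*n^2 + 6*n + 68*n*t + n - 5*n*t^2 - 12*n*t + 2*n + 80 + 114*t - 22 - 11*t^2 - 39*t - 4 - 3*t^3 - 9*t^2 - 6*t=-3*n^3 + n^2*(11*t - 12) + n*(-5*t^2 + 56*t + 9) - 3*t^3 - 20*t^2 + 69*t + 54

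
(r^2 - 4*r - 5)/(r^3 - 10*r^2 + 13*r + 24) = (r - 5)/(r^2 - 11*r + 24)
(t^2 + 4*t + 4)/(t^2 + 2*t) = (t + 2)/t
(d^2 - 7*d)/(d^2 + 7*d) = (d - 7)/(d + 7)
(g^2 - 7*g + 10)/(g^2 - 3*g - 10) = (g - 2)/(g + 2)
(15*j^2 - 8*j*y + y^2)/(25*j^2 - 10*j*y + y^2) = (-3*j + y)/(-5*j + y)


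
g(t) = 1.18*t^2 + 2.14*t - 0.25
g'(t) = 2.36*t + 2.14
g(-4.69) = 15.67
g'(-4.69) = -8.93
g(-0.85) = -1.22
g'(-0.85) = 0.13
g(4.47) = 32.89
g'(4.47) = 12.69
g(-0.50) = -1.02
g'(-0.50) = 0.96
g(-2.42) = 1.48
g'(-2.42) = -3.57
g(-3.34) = 5.77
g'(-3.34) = -5.74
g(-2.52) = 1.85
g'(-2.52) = -3.81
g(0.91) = 2.67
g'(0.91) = 4.29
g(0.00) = -0.25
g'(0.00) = 2.14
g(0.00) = -0.25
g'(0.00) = 2.14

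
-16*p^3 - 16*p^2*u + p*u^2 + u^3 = (-4*p + u)*(p + u)*(4*p + u)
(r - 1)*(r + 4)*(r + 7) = r^3 + 10*r^2 + 17*r - 28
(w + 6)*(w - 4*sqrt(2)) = w^2 - 4*sqrt(2)*w + 6*w - 24*sqrt(2)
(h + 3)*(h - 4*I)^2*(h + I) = h^4 + 3*h^3 - 7*I*h^3 - 8*h^2 - 21*I*h^2 - 24*h - 16*I*h - 48*I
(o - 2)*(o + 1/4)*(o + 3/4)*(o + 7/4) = o^4 + 3*o^3/4 - 57*o^2/16 - 227*o/64 - 21/32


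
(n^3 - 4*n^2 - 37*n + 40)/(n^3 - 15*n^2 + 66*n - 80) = (n^2 + 4*n - 5)/(n^2 - 7*n + 10)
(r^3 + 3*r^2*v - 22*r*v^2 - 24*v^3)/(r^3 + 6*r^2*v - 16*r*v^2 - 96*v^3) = (r + v)/(r + 4*v)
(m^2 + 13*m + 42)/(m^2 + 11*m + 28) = (m + 6)/(m + 4)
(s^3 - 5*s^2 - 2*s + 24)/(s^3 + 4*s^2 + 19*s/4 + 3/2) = 4*(s^2 - 7*s + 12)/(4*s^2 + 8*s + 3)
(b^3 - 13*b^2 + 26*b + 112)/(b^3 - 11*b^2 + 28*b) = (b^2 - 6*b - 16)/(b*(b - 4))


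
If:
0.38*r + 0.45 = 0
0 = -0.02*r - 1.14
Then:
No Solution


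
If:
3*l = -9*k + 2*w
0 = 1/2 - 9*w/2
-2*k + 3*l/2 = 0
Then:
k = 2/117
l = 8/351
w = 1/9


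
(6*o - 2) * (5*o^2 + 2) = 30*o^3 - 10*o^2 + 12*o - 4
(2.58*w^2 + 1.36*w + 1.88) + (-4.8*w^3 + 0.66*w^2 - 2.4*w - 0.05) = -4.8*w^3 + 3.24*w^2 - 1.04*w + 1.83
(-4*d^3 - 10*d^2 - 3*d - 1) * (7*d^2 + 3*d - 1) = -28*d^5 - 82*d^4 - 47*d^3 - 6*d^2 + 1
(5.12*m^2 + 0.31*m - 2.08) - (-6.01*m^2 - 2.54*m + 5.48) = 11.13*m^2 + 2.85*m - 7.56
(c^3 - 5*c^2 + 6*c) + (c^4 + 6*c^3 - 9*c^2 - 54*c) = c^4 + 7*c^3 - 14*c^2 - 48*c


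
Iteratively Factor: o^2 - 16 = (o - 4)*(o + 4)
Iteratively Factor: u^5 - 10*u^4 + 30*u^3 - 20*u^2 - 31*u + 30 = (u - 1)*(u^4 - 9*u^3 + 21*u^2 + u - 30) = (u - 1)*(u + 1)*(u^3 - 10*u^2 + 31*u - 30) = (u - 3)*(u - 1)*(u + 1)*(u^2 - 7*u + 10) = (u - 3)*(u - 2)*(u - 1)*(u + 1)*(u - 5)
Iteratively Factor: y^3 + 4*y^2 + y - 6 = (y - 1)*(y^2 + 5*y + 6) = (y - 1)*(y + 2)*(y + 3)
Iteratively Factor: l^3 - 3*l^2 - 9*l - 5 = (l + 1)*(l^2 - 4*l - 5) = (l - 5)*(l + 1)*(l + 1)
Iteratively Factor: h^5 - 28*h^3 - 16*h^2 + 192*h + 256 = (h + 4)*(h^4 - 4*h^3 - 12*h^2 + 32*h + 64) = (h + 2)*(h + 4)*(h^3 - 6*h^2 + 32) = (h - 4)*(h + 2)*(h + 4)*(h^2 - 2*h - 8) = (h - 4)^2*(h + 2)*(h + 4)*(h + 2)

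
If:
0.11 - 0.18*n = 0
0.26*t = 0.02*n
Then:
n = 0.61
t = 0.05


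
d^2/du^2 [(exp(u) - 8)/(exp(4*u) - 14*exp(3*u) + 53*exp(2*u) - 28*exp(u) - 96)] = (9*exp(5*u) - 66*exp(4*u) + 154*exp(3*u) - 198*exp(2*u) + 313*exp(u) - 60)*exp(u)/(exp(9*u) - 18*exp(8*u) + 123*exp(7*u) - 360*exp(6*u) + 183*exp(5*u) + 1206*exp(4*u) - 1603*exp(3*u) - 1692*exp(2*u) + 2160*exp(u) + 1728)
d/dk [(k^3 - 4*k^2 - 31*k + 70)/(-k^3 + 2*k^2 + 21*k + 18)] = 2*(-k^4 - 10*k^3 + 121*k^2 - 212*k - 1014)/(k^6 - 4*k^5 - 38*k^4 + 48*k^3 + 513*k^2 + 756*k + 324)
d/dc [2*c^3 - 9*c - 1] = 6*c^2 - 9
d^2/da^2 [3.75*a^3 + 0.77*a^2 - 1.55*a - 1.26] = 22.5*a + 1.54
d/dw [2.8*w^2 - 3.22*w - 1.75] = 5.6*w - 3.22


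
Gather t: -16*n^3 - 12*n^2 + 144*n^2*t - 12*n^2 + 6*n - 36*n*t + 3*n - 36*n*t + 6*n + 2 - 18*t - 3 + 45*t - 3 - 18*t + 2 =-16*n^3 - 24*n^2 + 15*n + t*(144*n^2 - 72*n + 9) - 2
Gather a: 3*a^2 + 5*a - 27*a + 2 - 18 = 3*a^2 - 22*a - 16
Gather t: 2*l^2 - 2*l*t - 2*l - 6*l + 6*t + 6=2*l^2 - 8*l + t*(6 - 2*l) + 6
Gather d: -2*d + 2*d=0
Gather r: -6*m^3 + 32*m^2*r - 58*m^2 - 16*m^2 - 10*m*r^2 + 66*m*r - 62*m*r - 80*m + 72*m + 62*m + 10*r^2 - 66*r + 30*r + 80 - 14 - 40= -6*m^3 - 74*m^2 + 54*m + r^2*(10 - 10*m) + r*(32*m^2 + 4*m - 36) + 26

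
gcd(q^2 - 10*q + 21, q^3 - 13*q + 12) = q - 3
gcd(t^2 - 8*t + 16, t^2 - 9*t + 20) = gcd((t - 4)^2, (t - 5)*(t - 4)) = t - 4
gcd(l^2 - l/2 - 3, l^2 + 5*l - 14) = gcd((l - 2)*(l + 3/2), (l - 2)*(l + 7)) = l - 2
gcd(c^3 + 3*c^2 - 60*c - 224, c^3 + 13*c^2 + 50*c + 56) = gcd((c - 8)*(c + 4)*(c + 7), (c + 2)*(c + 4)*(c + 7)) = c^2 + 11*c + 28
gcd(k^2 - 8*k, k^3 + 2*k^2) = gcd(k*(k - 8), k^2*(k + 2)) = k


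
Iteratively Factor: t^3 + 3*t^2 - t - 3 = (t + 1)*(t^2 + 2*t - 3) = (t - 1)*(t + 1)*(t + 3)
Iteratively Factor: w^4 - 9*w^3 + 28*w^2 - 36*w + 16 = (w - 1)*(w^3 - 8*w^2 + 20*w - 16) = (w - 2)*(w - 1)*(w^2 - 6*w + 8) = (w - 2)^2*(w - 1)*(w - 4)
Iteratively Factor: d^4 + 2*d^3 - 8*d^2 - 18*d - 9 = (d - 3)*(d^3 + 5*d^2 + 7*d + 3) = (d - 3)*(d + 3)*(d^2 + 2*d + 1) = (d - 3)*(d + 1)*(d + 3)*(d + 1)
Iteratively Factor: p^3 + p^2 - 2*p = (p + 2)*(p^2 - p) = p*(p + 2)*(p - 1)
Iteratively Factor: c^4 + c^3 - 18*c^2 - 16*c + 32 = (c - 1)*(c^3 + 2*c^2 - 16*c - 32) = (c - 1)*(c + 4)*(c^2 - 2*c - 8) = (c - 1)*(c + 2)*(c + 4)*(c - 4)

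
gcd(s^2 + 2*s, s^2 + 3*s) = s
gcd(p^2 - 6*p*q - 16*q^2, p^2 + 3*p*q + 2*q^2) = p + 2*q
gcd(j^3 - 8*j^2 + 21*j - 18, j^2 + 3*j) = 1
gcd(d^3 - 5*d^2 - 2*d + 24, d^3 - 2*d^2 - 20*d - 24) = d + 2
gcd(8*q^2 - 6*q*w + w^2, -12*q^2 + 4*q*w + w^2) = 2*q - w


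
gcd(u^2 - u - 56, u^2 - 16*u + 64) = u - 8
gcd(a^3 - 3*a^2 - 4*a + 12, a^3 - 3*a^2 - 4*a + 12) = a^3 - 3*a^2 - 4*a + 12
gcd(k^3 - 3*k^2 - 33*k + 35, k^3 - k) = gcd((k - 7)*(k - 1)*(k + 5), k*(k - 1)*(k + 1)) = k - 1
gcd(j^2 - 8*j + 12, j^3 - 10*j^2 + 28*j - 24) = j^2 - 8*j + 12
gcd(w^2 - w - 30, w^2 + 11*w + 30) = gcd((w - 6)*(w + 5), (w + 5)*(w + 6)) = w + 5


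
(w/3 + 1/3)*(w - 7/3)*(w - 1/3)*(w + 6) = w^4/3 + 13*w^3/9 - 107*w^2/27 - 95*w/27 + 14/9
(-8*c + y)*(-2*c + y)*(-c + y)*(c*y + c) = -16*c^4*y - 16*c^4 + 26*c^3*y^2 + 26*c^3*y - 11*c^2*y^3 - 11*c^2*y^2 + c*y^4 + c*y^3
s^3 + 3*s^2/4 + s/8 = s*(s + 1/4)*(s + 1/2)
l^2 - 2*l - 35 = (l - 7)*(l + 5)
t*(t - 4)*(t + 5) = t^3 + t^2 - 20*t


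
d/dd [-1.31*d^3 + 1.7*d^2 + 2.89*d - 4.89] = -3.93*d^2 + 3.4*d + 2.89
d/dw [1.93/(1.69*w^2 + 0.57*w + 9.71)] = (-6.5234*w - 1.1001)/(1.69*w^2 + 0.57*w + 9.71)^2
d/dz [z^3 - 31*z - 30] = 3*z^2 - 31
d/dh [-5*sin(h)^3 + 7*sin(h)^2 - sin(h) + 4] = (-15*sin(h)^2 + 14*sin(h) - 1)*cos(h)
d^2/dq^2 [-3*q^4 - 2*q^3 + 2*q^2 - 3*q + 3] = -36*q^2 - 12*q + 4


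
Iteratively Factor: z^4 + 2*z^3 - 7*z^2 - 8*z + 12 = (z - 2)*(z^3 + 4*z^2 + z - 6) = (z - 2)*(z + 2)*(z^2 + 2*z - 3) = (z - 2)*(z - 1)*(z + 2)*(z + 3)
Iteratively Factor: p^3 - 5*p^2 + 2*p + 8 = (p + 1)*(p^2 - 6*p + 8) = (p - 4)*(p + 1)*(p - 2)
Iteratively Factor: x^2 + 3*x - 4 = (x - 1)*(x + 4)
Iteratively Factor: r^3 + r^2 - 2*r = (r - 1)*(r^2 + 2*r) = r*(r - 1)*(r + 2)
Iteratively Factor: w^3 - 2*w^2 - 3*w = (w - 3)*(w^2 + w) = (w - 3)*(w + 1)*(w)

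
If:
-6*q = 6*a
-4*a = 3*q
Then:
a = 0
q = 0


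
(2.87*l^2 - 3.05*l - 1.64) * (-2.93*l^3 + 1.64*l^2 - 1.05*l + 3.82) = -8.4091*l^5 + 13.6433*l^4 - 3.2103*l^3 + 11.4763*l^2 - 9.929*l - 6.2648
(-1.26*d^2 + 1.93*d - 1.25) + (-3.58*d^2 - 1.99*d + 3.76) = -4.84*d^2 - 0.0600000000000001*d + 2.51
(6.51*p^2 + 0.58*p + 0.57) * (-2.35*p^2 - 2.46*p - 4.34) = -15.2985*p^4 - 17.3776*p^3 - 31.0197*p^2 - 3.9194*p - 2.4738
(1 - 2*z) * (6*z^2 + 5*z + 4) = -12*z^3 - 4*z^2 - 3*z + 4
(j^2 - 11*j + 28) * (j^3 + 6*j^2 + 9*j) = j^5 - 5*j^4 - 29*j^3 + 69*j^2 + 252*j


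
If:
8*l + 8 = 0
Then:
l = -1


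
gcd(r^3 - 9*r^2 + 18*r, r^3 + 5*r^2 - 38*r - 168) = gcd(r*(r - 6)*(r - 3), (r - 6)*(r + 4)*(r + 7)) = r - 6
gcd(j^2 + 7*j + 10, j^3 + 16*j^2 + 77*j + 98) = j + 2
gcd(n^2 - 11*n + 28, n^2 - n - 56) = 1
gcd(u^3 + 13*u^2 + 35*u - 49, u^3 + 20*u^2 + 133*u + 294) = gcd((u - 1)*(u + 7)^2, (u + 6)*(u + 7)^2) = u^2 + 14*u + 49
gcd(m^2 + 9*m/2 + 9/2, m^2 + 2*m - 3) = m + 3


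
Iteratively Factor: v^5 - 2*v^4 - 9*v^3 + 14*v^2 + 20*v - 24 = (v + 2)*(v^4 - 4*v^3 - v^2 + 16*v - 12) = (v - 1)*(v + 2)*(v^3 - 3*v^2 - 4*v + 12) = (v - 1)*(v + 2)^2*(v^2 - 5*v + 6) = (v - 3)*(v - 1)*(v + 2)^2*(v - 2)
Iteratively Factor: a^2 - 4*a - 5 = (a - 5)*(a + 1)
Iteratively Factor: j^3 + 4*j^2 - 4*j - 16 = (j + 4)*(j^2 - 4) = (j + 2)*(j + 4)*(j - 2)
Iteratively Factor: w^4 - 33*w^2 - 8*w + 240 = (w + 4)*(w^3 - 4*w^2 - 17*w + 60) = (w - 5)*(w + 4)*(w^2 + w - 12) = (w - 5)*(w - 3)*(w + 4)*(w + 4)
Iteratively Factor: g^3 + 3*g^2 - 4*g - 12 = (g + 3)*(g^2 - 4) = (g - 2)*(g + 3)*(g + 2)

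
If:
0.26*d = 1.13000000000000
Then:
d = 4.35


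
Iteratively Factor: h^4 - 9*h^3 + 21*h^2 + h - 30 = (h - 5)*(h^3 - 4*h^2 + h + 6) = (h - 5)*(h - 3)*(h^2 - h - 2) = (h - 5)*(h - 3)*(h - 2)*(h + 1)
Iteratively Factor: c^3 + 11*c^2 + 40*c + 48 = (c + 4)*(c^2 + 7*c + 12) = (c + 4)^2*(c + 3)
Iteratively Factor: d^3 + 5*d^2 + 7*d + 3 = (d + 3)*(d^2 + 2*d + 1) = (d + 1)*(d + 3)*(d + 1)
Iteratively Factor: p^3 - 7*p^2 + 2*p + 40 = (p + 2)*(p^2 - 9*p + 20) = (p - 5)*(p + 2)*(p - 4)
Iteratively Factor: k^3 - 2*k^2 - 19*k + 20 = (k - 1)*(k^2 - k - 20) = (k - 1)*(k + 4)*(k - 5)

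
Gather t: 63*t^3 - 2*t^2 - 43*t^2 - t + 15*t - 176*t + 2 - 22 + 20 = 63*t^3 - 45*t^2 - 162*t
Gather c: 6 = 6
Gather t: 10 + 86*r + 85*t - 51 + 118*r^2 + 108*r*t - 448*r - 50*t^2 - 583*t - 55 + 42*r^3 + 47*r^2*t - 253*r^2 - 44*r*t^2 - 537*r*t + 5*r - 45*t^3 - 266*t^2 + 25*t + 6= 42*r^3 - 135*r^2 - 357*r - 45*t^3 + t^2*(-44*r - 316) + t*(47*r^2 - 429*r - 473) - 90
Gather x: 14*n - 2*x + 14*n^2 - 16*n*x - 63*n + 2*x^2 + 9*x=14*n^2 - 49*n + 2*x^2 + x*(7 - 16*n)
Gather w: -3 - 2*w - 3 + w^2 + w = w^2 - w - 6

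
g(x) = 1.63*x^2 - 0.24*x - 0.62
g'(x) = 3.26*x - 0.24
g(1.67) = 3.53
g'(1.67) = 5.20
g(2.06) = 5.80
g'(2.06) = 6.48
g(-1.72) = 4.61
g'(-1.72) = -5.85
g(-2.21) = 7.87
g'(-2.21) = -7.44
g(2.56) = 9.45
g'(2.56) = 8.11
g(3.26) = 15.92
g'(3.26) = 10.39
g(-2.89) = 13.69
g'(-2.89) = -9.66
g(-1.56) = 3.72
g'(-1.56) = -5.33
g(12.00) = 231.22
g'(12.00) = 38.88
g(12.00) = 231.22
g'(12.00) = 38.88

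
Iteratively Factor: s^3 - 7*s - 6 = (s + 2)*(s^2 - 2*s - 3) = (s - 3)*(s + 2)*(s + 1)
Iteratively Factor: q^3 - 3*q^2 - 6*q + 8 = (q + 2)*(q^2 - 5*q + 4) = (q - 1)*(q + 2)*(q - 4)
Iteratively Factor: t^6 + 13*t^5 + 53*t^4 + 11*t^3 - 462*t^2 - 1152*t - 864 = (t + 3)*(t^5 + 10*t^4 + 23*t^3 - 58*t^2 - 288*t - 288) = (t - 3)*(t + 3)*(t^4 + 13*t^3 + 62*t^2 + 128*t + 96) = (t - 3)*(t + 3)^2*(t^3 + 10*t^2 + 32*t + 32) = (t - 3)*(t + 3)^2*(t + 4)*(t^2 + 6*t + 8) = (t - 3)*(t + 2)*(t + 3)^2*(t + 4)*(t + 4)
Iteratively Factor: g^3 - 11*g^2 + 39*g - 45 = (g - 3)*(g^2 - 8*g + 15) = (g - 3)^2*(g - 5)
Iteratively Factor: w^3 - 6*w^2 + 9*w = (w)*(w^2 - 6*w + 9) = w*(w - 3)*(w - 3)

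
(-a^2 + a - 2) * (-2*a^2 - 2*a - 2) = 2*a^4 + 4*a^2 + 2*a + 4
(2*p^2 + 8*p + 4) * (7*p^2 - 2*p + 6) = 14*p^4 + 52*p^3 + 24*p^2 + 40*p + 24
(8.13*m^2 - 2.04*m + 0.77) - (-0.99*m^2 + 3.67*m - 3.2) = 9.12*m^2 - 5.71*m + 3.97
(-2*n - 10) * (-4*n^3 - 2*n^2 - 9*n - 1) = 8*n^4 + 44*n^3 + 38*n^2 + 92*n + 10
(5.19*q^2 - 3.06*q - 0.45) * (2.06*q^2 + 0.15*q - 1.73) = 10.6914*q^4 - 5.5251*q^3 - 10.3647*q^2 + 5.2263*q + 0.7785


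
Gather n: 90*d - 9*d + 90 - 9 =81*d + 81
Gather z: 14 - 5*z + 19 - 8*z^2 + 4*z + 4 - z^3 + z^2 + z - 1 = -z^3 - 7*z^2 + 36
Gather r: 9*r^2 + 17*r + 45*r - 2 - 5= 9*r^2 + 62*r - 7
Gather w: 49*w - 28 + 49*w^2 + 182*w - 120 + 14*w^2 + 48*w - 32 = 63*w^2 + 279*w - 180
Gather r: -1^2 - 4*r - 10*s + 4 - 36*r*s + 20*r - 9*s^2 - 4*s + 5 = r*(16 - 36*s) - 9*s^2 - 14*s + 8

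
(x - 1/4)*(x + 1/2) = x^2 + x/4 - 1/8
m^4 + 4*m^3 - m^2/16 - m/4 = m*(m - 1/4)*(m + 1/4)*(m + 4)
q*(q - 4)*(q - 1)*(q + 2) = q^4 - 3*q^3 - 6*q^2 + 8*q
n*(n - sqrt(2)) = n^2 - sqrt(2)*n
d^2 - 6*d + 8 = (d - 4)*(d - 2)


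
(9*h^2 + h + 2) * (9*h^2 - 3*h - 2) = 81*h^4 - 18*h^3 - 3*h^2 - 8*h - 4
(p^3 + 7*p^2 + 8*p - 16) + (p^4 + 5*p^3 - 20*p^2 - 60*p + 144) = p^4 + 6*p^3 - 13*p^2 - 52*p + 128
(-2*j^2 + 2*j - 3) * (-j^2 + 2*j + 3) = 2*j^4 - 6*j^3 + j^2 - 9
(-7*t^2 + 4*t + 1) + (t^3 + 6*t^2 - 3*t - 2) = t^3 - t^2 + t - 1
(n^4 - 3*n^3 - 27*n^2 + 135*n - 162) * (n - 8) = n^5 - 11*n^4 - 3*n^3 + 351*n^2 - 1242*n + 1296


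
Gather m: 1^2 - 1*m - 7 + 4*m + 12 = 3*m + 6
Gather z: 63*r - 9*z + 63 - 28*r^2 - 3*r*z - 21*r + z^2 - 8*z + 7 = -28*r^2 + 42*r + z^2 + z*(-3*r - 17) + 70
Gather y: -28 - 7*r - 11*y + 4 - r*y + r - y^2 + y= -6*r - y^2 + y*(-r - 10) - 24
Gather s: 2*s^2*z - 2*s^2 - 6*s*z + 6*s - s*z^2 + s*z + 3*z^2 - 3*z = s^2*(2*z - 2) + s*(-z^2 - 5*z + 6) + 3*z^2 - 3*z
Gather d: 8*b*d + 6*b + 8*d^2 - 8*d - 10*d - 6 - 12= 6*b + 8*d^2 + d*(8*b - 18) - 18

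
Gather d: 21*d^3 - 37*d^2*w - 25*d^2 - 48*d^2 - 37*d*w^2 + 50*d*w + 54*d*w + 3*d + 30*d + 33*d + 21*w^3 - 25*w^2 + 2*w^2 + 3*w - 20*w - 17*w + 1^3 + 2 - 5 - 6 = 21*d^3 + d^2*(-37*w - 73) + d*(-37*w^2 + 104*w + 66) + 21*w^3 - 23*w^2 - 34*w - 8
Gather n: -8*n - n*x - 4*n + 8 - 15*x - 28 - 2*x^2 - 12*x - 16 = n*(-x - 12) - 2*x^2 - 27*x - 36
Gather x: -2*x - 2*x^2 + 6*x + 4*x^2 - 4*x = 2*x^2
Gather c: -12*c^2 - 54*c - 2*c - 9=-12*c^2 - 56*c - 9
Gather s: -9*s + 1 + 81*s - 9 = 72*s - 8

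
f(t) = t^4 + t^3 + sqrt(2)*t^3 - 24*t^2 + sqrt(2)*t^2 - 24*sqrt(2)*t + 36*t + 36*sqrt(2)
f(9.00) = 6560.95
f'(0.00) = 2.06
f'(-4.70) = -40.94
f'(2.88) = 27.59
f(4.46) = 220.68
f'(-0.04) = 3.88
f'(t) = 4*t^3 + 3*t^2 + 3*sqrt(2)*t^2 - 48*t + 2*sqrt(2)*t - 24*sqrt(2) + 36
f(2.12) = -3.03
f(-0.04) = 50.79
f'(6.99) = 1406.31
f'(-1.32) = 65.11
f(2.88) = -4.03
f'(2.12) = -23.04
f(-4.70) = -220.37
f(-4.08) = -220.32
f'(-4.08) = 35.25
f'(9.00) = 3098.17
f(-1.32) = 6.32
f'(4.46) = 299.53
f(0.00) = 50.91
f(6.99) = 2173.60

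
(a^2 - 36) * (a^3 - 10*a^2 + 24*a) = a^5 - 10*a^4 - 12*a^3 + 360*a^2 - 864*a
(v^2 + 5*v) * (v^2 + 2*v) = v^4 + 7*v^3 + 10*v^2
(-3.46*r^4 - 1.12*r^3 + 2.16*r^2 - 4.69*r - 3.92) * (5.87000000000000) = -20.3102*r^4 - 6.5744*r^3 + 12.6792*r^2 - 27.5303*r - 23.0104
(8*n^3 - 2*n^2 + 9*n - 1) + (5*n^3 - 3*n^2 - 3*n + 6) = 13*n^3 - 5*n^2 + 6*n + 5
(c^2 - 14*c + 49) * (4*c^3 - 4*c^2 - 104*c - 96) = 4*c^5 - 60*c^4 + 148*c^3 + 1164*c^2 - 3752*c - 4704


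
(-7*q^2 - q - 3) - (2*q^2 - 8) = -9*q^2 - q + 5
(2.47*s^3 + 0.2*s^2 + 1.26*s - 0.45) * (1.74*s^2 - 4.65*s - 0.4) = 4.2978*s^5 - 11.1375*s^4 + 0.2744*s^3 - 6.722*s^2 + 1.5885*s + 0.18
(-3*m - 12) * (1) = -3*m - 12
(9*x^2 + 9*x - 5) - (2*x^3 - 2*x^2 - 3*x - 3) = -2*x^3 + 11*x^2 + 12*x - 2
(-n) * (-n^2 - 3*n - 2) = n^3 + 3*n^2 + 2*n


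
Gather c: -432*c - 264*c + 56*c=-640*c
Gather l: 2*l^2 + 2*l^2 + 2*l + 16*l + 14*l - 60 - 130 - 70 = 4*l^2 + 32*l - 260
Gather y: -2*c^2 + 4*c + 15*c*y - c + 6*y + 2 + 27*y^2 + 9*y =-2*c^2 + 3*c + 27*y^2 + y*(15*c + 15) + 2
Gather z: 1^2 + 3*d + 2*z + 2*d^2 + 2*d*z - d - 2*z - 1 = 2*d^2 + 2*d*z + 2*d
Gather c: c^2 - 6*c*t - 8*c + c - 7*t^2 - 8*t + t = c^2 + c*(-6*t - 7) - 7*t^2 - 7*t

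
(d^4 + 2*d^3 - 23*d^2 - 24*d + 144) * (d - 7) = d^5 - 5*d^4 - 37*d^3 + 137*d^2 + 312*d - 1008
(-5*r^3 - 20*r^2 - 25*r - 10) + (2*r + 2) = -5*r^3 - 20*r^2 - 23*r - 8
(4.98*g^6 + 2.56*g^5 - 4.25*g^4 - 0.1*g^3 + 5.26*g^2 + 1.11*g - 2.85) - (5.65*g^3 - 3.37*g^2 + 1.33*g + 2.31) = 4.98*g^6 + 2.56*g^5 - 4.25*g^4 - 5.75*g^3 + 8.63*g^2 - 0.22*g - 5.16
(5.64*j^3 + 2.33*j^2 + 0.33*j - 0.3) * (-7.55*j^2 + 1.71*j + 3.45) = -42.582*j^5 - 7.9471*j^4 + 20.9508*j^3 + 10.8678*j^2 + 0.6255*j - 1.035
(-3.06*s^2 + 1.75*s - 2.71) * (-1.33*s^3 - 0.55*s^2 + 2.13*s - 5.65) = 4.0698*s^5 - 0.6445*s^4 - 3.876*s^3 + 22.507*s^2 - 15.6598*s + 15.3115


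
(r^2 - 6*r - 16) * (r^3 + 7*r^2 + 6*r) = r^5 + r^4 - 52*r^3 - 148*r^2 - 96*r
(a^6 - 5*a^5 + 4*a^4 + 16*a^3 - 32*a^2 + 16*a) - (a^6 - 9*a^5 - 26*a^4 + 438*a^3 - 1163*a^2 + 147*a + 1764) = 4*a^5 + 30*a^4 - 422*a^3 + 1131*a^2 - 131*a - 1764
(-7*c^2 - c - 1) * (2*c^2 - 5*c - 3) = -14*c^4 + 33*c^3 + 24*c^2 + 8*c + 3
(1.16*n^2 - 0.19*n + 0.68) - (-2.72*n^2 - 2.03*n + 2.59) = 3.88*n^2 + 1.84*n - 1.91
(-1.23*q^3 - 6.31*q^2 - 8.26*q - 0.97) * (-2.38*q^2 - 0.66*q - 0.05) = 2.9274*q^5 + 15.8296*q^4 + 23.8849*q^3 + 8.0757*q^2 + 1.0532*q + 0.0485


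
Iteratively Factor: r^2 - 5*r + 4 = (r - 4)*(r - 1)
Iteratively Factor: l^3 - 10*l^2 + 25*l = (l - 5)*(l^2 - 5*l) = (l - 5)^2*(l)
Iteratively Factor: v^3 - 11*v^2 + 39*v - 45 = (v - 3)*(v^2 - 8*v + 15) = (v - 5)*(v - 3)*(v - 3)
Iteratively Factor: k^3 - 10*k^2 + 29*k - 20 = (k - 5)*(k^2 - 5*k + 4) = (k - 5)*(k - 1)*(k - 4)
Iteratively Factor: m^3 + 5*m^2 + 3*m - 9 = (m + 3)*(m^2 + 2*m - 3) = (m + 3)^2*(m - 1)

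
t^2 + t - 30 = (t - 5)*(t + 6)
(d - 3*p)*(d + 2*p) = d^2 - d*p - 6*p^2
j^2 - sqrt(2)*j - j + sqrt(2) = (j - 1)*(j - sqrt(2))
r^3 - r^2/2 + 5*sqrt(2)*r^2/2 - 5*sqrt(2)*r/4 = r*(r - 1/2)*(r + 5*sqrt(2)/2)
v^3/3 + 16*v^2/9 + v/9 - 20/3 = (v/3 + 1)*(v - 5/3)*(v + 4)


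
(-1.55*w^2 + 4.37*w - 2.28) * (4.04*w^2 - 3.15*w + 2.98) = -6.262*w^4 + 22.5373*w^3 - 27.5957*w^2 + 20.2046*w - 6.7944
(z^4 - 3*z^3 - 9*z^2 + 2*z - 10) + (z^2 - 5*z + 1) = z^4 - 3*z^3 - 8*z^2 - 3*z - 9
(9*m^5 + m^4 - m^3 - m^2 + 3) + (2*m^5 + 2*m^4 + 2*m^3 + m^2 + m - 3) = 11*m^5 + 3*m^4 + m^3 + m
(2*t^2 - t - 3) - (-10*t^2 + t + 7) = 12*t^2 - 2*t - 10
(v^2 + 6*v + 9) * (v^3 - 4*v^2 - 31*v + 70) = v^5 + 2*v^4 - 46*v^3 - 152*v^2 + 141*v + 630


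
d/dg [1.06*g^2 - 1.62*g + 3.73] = 2.12*g - 1.62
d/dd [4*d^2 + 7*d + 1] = 8*d + 7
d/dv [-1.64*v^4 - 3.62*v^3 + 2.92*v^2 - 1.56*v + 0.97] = -6.56*v^3 - 10.86*v^2 + 5.84*v - 1.56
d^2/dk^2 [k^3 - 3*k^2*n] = 6*k - 6*n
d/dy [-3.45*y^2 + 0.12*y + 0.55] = 0.12 - 6.9*y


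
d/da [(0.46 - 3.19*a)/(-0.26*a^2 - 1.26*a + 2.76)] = (-0.8294*a^2 + 0.2392*a - 8.2248)/(0.0676*a^4 + 0.6552*a^3 + 0.1524*a^2 - 6.9552*a + 7.6176)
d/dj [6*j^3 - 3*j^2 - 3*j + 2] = 18*j^2 - 6*j - 3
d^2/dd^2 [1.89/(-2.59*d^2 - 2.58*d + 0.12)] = (25.356618*d^2 + 25.258716*d - 1.89*(5.18*d + 2.58)*(10.36*d + 5.16) - 1.174824)/(2.59*d^2 + 2.58*d - 0.12)^3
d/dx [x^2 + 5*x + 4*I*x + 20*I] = 2*x + 5 + 4*I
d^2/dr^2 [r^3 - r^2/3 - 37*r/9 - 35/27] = 6*r - 2/3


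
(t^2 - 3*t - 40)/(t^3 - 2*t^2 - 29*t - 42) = (-t^2 + 3*t + 40)/(-t^3 + 2*t^2 + 29*t + 42)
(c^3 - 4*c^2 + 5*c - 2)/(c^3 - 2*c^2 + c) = (c - 2)/c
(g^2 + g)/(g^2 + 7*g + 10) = g*(g + 1)/(g^2 + 7*g + 10)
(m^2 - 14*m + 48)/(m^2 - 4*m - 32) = (m - 6)/(m + 4)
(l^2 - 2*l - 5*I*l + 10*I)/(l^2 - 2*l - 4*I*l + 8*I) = (l - 5*I)/(l - 4*I)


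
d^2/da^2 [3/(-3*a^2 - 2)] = 18*(2 - 9*a^2)/(3*a^2 + 2)^3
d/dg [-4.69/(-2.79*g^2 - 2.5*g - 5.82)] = (-26.1702*g - 11.725)/(2.79*g^2 + 2.5*g + 5.82)^2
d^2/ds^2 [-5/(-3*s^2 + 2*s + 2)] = 10*(9*s^2 - 6*s - 4*(3*s - 1)^2 - 6)/(-3*s^2 + 2*s + 2)^3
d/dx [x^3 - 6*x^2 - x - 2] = 3*x^2 - 12*x - 1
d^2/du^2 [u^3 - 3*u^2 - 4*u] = 6*u - 6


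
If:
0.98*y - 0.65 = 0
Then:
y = 0.66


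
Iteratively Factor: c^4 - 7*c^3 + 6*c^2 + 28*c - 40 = (c - 5)*(c^3 - 2*c^2 - 4*c + 8) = (c - 5)*(c - 2)*(c^2 - 4) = (c - 5)*(c - 2)*(c + 2)*(c - 2)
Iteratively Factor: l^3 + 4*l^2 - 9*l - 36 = (l - 3)*(l^2 + 7*l + 12) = (l - 3)*(l + 3)*(l + 4)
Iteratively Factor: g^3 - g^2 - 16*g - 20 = (g - 5)*(g^2 + 4*g + 4) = (g - 5)*(g + 2)*(g + 2)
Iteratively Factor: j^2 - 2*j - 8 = (j + 2)*(j - 4)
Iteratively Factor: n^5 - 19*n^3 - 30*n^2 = (n + 3)*(n^4 - 3*n^3 - 10*n^2) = (n + 2)*(n + 3)*(n^3 - 5*n^2) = (n - 5)*(n + 2)*(n + 3)*(n^2) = n*(n - 5)*(n + 2)*(n + 3)*(n)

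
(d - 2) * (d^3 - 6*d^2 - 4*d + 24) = d^4 - 8*d^3 + 8*d^2 + 32*d - 48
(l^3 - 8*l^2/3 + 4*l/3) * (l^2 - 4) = l^5 - 8*l^4/3 - 8*l^3/3 + 32*l^2/3 - 16*l/3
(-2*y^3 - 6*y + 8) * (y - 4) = -2*y^4 + 8*y^3 - 6*y^2 + 32*y - 32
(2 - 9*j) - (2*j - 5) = 7 - 11*j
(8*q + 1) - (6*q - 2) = 2*q + 3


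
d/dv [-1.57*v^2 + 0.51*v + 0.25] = 0.51 - 3.14*v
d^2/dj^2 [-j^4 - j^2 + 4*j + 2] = -12*j^2 - 2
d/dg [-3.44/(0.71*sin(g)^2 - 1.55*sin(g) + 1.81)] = (4.8848*sin(g) - 5.332)*cos(g)/(0.71*sin(g)^2 - 1.55*sin(g) + 1.81)^2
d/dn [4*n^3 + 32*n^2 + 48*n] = 12*n^2 + 64*n + 48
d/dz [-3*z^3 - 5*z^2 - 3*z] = -9*z^2 - 10*z - 3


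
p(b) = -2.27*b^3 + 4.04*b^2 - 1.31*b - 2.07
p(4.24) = -108.03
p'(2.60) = -26.34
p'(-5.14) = -222.76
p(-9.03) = 2010.62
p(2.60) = -18.06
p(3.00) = -30.93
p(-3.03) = 102.14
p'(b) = -6.81*b^2 + 8.08*b - 1.31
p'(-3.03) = -88.31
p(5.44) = -255.08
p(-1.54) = 17.82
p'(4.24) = -89.48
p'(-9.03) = -629.57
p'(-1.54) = -29.90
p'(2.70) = -29.14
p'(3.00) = -38.36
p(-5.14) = 419.66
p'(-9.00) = -625.64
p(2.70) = -20.84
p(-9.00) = 1991.79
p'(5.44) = -158.89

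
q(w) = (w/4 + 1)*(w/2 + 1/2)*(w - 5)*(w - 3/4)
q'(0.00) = -0.53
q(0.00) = 1.88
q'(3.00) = -5.31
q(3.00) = -15.75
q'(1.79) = -7.96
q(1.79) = -6.74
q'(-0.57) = 2.28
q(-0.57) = 1.36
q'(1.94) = -8.12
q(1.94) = -7.95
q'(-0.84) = 3.38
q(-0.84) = 0.59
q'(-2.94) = -0.23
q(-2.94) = -7.53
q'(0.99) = -5.52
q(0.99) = -1.19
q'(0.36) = -2.43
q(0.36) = 1.34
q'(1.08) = -5.90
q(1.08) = -1.71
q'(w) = (w/4 + 1)*(w/2 + 1/2)*(w - 5) + (w/4 + 1)*(w/2 + 1/2)*(w - 3/4) + (w/4 + 1)*(w - 5)*(w - 3/4)/2 + (w/2 + 1/2)*(w - 5)*(w - 3/4)/4 = w^3/2 - 9*w^2/32 - 21*w/4 - 17/32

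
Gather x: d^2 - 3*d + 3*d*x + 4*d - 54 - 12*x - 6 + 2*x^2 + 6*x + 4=d^2 + d + 2*x^2 + x*(3*d - 6) - 56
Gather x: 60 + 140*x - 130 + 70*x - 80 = 210*x - 150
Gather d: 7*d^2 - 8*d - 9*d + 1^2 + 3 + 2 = 7*d^2 - 17*d + 6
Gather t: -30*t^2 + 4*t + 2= -30*t^2 + 4*t + 2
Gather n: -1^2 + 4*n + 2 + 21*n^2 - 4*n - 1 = 21*n^2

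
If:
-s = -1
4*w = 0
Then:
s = 1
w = 0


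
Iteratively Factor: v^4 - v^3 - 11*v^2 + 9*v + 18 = (v - 2)*(v^3 + v^2 - 9*v - 9) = (v - 2)*(v + 3)*(v^2 - 2*v - 3) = (v - 3)*(v - 2)*(v + 3)*(v + 1)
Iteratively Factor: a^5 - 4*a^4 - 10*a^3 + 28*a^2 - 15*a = (a + 3)*(a^4 - 7*a^3 + 11*a^2 - 5*a) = a*(a + 3)*(a^3 - 7*a^2 + 11*a - 5) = a*(a - 1)*(a + 3)*(a^2 - 6*a + 5) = a*(a - 5)*(a - 1)*(a + 3)*(a - 1)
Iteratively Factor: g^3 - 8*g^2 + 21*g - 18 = (g - 3)*(g^2 - 5*g + 6) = (g - 3)*(g - 2)*(g - 3)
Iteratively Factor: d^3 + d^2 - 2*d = (d + 2)*(d^2 - d) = (d - 1)*(d + 2)*(d)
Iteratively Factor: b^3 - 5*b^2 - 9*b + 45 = (b - 3)*(b^2 - 2*b - 15) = (b - 3)*(b + 3)*(b - 5)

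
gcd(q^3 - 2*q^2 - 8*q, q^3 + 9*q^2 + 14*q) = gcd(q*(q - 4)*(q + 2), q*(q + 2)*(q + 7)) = q^2 + 2*q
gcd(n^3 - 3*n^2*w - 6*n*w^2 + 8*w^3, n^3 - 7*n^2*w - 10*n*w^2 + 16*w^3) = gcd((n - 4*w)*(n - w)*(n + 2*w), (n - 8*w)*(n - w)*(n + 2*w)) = -n^2 - n*w + 2*w^2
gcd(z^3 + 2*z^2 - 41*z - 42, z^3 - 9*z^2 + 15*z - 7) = 1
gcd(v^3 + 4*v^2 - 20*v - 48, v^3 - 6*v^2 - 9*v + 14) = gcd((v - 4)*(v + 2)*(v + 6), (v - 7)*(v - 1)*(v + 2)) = v + 2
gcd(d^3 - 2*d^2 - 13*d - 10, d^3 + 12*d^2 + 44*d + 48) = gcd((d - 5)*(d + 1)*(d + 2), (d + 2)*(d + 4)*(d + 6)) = d + 2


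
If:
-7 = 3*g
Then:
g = -7/3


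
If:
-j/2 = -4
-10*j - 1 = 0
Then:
No Solution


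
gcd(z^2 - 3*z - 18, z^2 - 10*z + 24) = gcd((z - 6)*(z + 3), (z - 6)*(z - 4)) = z - 6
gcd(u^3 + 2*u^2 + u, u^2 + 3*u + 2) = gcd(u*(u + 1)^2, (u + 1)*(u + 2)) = u + 1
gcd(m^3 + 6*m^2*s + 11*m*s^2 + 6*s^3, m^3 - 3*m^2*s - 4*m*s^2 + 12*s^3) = m + 2*s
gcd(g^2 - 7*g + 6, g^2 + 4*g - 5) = g - 1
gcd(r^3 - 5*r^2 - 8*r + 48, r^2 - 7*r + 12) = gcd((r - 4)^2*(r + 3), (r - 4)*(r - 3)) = r - 4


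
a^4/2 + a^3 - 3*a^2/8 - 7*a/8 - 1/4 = (a/2 + 1)*(a - 1)*(a + 1/2)^2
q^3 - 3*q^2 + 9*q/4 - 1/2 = (q - 2)*(q - 1/2)^2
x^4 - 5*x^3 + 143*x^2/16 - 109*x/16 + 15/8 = (x - 2)*(x - 5/4)*(x - 1)*(x - 3/4)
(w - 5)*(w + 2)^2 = w^3 - w^2 - 16*w - 20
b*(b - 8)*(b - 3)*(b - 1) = b^4 - 12*b^3 + 35*b^2 - 24*b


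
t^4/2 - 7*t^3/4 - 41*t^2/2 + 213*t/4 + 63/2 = (t/2 + 1/4)*(t - 7)*(t - 3)*(t + 6)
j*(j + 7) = j^2 + 7*j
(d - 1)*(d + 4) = d^2 + 3*d - 4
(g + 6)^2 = g^2 + 12*g + 36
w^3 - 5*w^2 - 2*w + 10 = (w - 5)*(w - sqrt(2))*(w + sqrt(2))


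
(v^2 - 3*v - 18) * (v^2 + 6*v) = v^4 + 3*v^3 - 36*v^2 - 108*v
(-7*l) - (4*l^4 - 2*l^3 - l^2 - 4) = -4*l^4 + 2*l^3 + l^2 - 7*l + 4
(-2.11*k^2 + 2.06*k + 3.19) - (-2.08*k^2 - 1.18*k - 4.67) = -0.0299999999999998*k^2 + 3.24*k + 7.86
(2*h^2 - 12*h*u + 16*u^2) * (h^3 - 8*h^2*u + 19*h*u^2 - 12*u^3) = 2*h^5 - 28*h^4*u + 150*h^3*u^2 - 380*h^2*u^3 + 448*h*u^4 - 192*u^5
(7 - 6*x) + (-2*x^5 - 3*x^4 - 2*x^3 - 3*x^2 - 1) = -2*x^5 - 3*x^4 - 2*x^3 - 3*x^2 - 6*x + 6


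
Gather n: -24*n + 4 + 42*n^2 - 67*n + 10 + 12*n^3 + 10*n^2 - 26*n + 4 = 12*n^3 + 52*n^2 - 117*n + 18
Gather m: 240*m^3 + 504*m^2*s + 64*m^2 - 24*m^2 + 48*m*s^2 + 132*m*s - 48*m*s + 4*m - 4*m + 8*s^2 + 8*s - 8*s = 240*m^3 + m^2*(504*s + 40) + m*(48*s^2 + 84*s) + 8*s^2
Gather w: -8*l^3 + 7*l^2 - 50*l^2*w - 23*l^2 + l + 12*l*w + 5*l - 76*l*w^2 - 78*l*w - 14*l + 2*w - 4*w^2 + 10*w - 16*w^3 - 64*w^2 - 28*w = -8*l^3 - 16*l^2 - 8*l - 16*w^3 + w^2*(-76*l - 68) + w*(-50*l^2 - 66*l - 16)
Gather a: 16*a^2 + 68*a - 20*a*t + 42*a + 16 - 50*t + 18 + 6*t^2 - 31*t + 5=16*a^2 + a*(110 - 20*t) + 6*t^2 - 81*t + 39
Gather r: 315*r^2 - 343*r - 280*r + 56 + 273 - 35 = 315*r^2 - 623*r + 294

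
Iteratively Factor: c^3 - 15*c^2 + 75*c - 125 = (c - 5)*(c^2 - 10*c + 25) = (c - 5)^2*(c - 5)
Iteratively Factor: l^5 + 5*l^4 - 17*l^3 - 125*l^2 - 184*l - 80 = (l + 4)*(l^4 + l^3 - 21*l^2 - 41*l - 20) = (l + 1)*(l + 4)*(l^3 - 21*l - 20) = (l + 1)^2*(l + 4)*(l^2 - l - 20) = (l - 5)*(l + 1)^2*(l + 4)*(l + 4)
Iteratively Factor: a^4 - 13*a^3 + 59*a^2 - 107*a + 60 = (a - 1)*(a^3 - 12*a^2 + 47*a - 60) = (a - 3)*(a - 1)*(a^2 - 9*a + 20) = (a - 4)*(a - 3)*(a - 1)*(a - 5)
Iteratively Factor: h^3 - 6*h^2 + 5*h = (h)*(h^2 - 6*h + 5) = h*(h - 1)*(h - 5)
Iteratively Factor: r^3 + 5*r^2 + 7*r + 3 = (r + 3)*(r^2 + 2*r + 1) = (r + 1)*(r + 3)*(r + 1)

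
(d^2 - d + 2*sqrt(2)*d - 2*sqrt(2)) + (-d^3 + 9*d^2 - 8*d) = -d^3 + 10*d^2 - 9*d + 2*sqrt(2)*d - 2*sqrt(2)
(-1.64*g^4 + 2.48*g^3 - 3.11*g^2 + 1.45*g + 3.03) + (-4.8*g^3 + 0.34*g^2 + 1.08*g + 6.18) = -1.64*g^4 - 2.32*g^3 - 2.77*g^2 + 2.53*g + 9.21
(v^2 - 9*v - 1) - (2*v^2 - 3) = -v^2 - 9*v + 2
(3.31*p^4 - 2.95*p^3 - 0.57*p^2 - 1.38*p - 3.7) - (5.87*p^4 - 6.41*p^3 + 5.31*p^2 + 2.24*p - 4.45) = -2.56*p^4 + 3.46*p^3 - 5.88*p^2 - 3.62*p + 0.75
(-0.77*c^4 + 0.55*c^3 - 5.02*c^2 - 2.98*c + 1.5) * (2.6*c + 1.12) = -2.002*c^5 + 0.5676*c^4 - 12.436*c^3 - 13.3704*c^2 + 0.5624*c + 1.68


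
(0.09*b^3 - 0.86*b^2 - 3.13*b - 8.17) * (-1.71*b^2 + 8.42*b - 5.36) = -0.1539*b^5 + 2.2284*b^4 - 2.3713*b^3 - 7.7743*b^2 - 52.0146*b + 43.7912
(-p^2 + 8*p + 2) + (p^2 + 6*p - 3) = 14*p - 1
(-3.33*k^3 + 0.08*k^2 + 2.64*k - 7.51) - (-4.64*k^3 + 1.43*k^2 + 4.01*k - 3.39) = 1.31*k^3 - 1.35*k^2 - 1.37*k - 4.12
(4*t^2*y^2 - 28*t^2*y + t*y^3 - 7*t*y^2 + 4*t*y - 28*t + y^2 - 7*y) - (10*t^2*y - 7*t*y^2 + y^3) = 4*t^2*y^2 - 38*t^2*y + t*y^3 + 4*t*y - 28*t - y^3 + y^2 - 7*y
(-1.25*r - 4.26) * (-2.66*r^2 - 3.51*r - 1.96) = 3.325*r^3 + 15.7191*r^2 + 17.4026*r + 8.3496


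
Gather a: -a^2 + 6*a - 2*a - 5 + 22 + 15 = -a^2 + 4*a + 32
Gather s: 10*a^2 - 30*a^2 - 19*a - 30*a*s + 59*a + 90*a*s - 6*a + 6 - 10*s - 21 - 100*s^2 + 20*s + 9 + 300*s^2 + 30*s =-20*a^2 + 34*a + 200*s^2 + s*(60*a + 40) - 6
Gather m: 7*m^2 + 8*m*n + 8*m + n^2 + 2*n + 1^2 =7*m^2 + m*(8*n + 8) + n^2 + 2*n + 1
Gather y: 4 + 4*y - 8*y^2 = -8*y^2 + 4*y + 4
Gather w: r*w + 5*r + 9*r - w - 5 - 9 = 14*r + w*(r - 1) - 14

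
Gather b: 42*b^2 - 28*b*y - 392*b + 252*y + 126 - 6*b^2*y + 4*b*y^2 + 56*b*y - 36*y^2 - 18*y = b^2*(42 - 6*y) + b*(4*y^2 + 28*y - 392) - 36*y^2 + 234*y + 126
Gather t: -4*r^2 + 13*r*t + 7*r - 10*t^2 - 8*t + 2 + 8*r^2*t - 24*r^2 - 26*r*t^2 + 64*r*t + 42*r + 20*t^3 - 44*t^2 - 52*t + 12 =-28*r^2 + 49*r + 20*t^3 + t^2*(-26*r - 54) + t*(8*r^2 + 77*r - 60) + 14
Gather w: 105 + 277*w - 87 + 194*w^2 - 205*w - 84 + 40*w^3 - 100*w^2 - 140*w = 40*w^3 + 94*w^2 - 68*w - 66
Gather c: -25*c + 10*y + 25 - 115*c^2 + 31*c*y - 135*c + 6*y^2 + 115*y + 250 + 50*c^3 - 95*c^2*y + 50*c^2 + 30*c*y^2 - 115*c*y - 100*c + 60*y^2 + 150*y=50*c^3 + c^2*(-95*y - 65) + c*(30*y^2 - 84*y - 260) + 66*y^2 + 275*y + 275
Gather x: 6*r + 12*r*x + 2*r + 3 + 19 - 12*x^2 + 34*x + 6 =8*r - 12*x^2 + x*(12*r + 34) + 28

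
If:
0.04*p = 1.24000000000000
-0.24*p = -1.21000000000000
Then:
No Solution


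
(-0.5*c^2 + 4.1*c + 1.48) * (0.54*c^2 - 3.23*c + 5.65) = -0.27*c^4 + 3.829*c^3 - 15.2688*c^2 + 18.3846*c + 8.362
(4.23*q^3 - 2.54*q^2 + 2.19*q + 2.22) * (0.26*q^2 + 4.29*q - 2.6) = 1.0998*q^5 + 17.4863*q^4 - 21.3252*q^3 + 16.5763*q^2 + 3.8298*q - 5.772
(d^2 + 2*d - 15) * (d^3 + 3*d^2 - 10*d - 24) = d^5 + 5*d^4 - 19*d^3 - 89*d^2 + 102*d + 360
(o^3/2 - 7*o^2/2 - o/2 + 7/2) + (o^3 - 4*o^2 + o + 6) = 3*o^3/2 - 15*o^2/2 + o/2 + 19/2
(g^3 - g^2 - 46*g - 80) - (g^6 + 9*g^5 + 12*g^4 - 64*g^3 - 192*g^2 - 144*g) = -g^6 - 9*g^5 - 12*g^4 + 65*g^3 + 191*g^2 + 98*g - 80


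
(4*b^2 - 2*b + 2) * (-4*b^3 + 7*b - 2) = -16*b^5 + 8*b^4 + 20*b^3 - 22*b^2 + 18*b - 4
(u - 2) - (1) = u - 3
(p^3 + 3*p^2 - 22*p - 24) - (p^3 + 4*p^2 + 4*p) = -p^2 - 26*p - 24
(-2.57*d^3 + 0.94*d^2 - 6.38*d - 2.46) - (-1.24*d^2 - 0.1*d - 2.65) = -2.57*d^3 + 2.18*d^2 - 6.28*d + 0.19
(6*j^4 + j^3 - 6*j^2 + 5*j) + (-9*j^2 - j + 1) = 6*j^4 + j^3 - 15*j^2 + 4*j + 1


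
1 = 1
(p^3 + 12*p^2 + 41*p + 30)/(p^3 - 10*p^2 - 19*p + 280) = (p^2 + 7*p + 6)/(p^2 - 15*p + 56)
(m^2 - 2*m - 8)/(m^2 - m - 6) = (m - 4)/(m - 3)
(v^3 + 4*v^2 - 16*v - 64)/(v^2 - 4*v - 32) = (v^2 - 16)/(v - 8)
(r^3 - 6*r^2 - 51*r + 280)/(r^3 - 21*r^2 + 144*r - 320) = (r + 7)/(r - 8)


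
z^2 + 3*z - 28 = (z - 4)*(z + 7)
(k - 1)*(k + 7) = k^2 + 6*k - 7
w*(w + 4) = w^2 + 4*w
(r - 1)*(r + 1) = r^2 - 1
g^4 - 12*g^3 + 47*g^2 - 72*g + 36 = (g - 6)*(g - 3)*(g - 2)*(g - 1)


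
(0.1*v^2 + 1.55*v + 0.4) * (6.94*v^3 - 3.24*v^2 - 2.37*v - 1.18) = 0.694*v^5 + 10.433*v^4 - 2.483*v^3 - 5.0875*v^2 - 2.777*v - 0.472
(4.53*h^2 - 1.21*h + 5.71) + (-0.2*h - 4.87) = 4.53*h^2 - 1.41*h + 0.84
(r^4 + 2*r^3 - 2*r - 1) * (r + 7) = r^5 + 9*r^4 + 14*r^3 - 2*r^2 - 15*r - 7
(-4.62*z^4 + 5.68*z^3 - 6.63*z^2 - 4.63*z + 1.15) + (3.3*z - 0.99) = -4.62*z^4 + 5.68*z^3 - 6.63*z^2 - 1.33*z + 0.16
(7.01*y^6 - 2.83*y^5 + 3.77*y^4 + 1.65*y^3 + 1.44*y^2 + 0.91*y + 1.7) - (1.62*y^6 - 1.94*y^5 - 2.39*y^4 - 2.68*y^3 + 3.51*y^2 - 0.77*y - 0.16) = 5.39*y^6 - 0.89*y^5 + 6.16*y^4 + 4.33*y^3 - 2.07*y^2 + 1.68*y + 1.86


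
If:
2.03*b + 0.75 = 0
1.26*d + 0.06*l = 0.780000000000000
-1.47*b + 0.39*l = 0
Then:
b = -0.37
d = 0.69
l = -1.39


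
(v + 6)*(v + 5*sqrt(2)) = v^2 + 6*v + 5*sqrt(2)*v + 30*sqrt(2)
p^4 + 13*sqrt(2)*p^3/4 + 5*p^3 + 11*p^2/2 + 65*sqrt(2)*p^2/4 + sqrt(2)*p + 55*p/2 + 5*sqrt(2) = (p + 5)*(p + 2*sqrt(2))*(sqrt(2)*p/2 + 1)*(sqrt(2)*p + 1/2)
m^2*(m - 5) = m^3 - 5*m^2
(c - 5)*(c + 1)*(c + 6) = c^3 + 2*c^2 - 29*c - 30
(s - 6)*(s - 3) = s^2 - 9*s + 18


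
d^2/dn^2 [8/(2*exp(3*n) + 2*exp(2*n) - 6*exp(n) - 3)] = 16*((-9*exp(2*n) - 4*exp(n) + 3)*(2*exp(3*n) + 2*exp(2*n) - 6*exp(n) - 3) + 4*(3*exp(2*n) + 2*exp(n) - 3)^2*exp(n))*exp(n)/(2*exp(3*n) + 2*exp(2*n) - 6*exp(n) - 3)^3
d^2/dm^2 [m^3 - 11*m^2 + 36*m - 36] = 6*m - 22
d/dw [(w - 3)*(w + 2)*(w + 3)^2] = 4*w^3 + 15*w^2 - 6*w - 45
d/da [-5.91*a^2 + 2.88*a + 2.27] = 2.88 - 11.82*a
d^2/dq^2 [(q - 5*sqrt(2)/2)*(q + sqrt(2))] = 2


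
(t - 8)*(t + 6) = t^2 - 2*t - 48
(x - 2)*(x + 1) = x^2 - x - 2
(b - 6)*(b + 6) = b^2 - 36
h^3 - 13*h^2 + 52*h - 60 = (h - 6)*(h - 5)*(h - 2)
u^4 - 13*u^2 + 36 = (u - 3)*(u - 2)*(u + 2)*(u + 3)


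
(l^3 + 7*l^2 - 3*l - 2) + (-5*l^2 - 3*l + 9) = l^3 + 2*l^2 - 6*l + 7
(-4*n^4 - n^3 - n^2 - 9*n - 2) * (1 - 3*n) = 12*n^5 - n^4 + 2*n^3 + 26*n^2 - 3*n - 2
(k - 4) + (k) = 2*k - 4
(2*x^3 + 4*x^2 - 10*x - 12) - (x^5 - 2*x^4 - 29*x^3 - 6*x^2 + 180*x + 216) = -x^5 + 2*x^4 + 31*x^3 + 10*x^2 - 190*x - 228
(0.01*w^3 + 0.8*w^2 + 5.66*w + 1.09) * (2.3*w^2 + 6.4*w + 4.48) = 0.023*w^5 + 1.904*w^4 + 18.1828*w^3 + 42.315*w^2 + 32.3328*w + 4.8832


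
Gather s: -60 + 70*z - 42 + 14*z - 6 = 84*z - 108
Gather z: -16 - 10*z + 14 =-10*z - 2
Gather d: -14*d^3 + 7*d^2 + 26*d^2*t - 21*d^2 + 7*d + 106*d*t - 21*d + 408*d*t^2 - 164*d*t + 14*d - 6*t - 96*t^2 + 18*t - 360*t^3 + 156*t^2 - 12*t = -14*d^3 + d^2*(26*t - 14) + d*(408*t^2 - 58*t) - 360*t^3 + 60*t^2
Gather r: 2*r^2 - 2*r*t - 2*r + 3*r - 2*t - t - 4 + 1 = 2*r^2 + r*(1 - 2*t) - 3*t - 3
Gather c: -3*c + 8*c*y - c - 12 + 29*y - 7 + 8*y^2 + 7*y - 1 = c*(8*y - 4) + 8*y^2 + 36*y - 20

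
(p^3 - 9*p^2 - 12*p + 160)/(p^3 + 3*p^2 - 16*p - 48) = (p^2 - 13*p + 40)/(p^2 - p - 12)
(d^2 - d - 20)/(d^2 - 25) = (d + 4)/(d + 5)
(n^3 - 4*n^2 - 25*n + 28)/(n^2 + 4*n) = n - 8 + 7/n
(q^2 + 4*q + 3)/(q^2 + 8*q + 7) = (q + 3)/(q + 7)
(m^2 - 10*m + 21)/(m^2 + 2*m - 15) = (m - 7)/(m + 5)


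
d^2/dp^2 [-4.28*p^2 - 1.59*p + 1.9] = -8.56000000000000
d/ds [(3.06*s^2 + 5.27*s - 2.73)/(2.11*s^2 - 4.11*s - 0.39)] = (-23.6963*s^2 + 9.1338*s - 13.2756)/(4.4521*s^4 - 17.3442*s^3 + 15.2463*s^2 + 3.2058*s + 0.1521)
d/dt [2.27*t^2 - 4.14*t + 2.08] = 4.54*t - 4.14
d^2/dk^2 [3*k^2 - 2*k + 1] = 6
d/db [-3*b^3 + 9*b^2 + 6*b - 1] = -9*b^2 + 18*b + 6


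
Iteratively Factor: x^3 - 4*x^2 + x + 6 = (x - 3)*(x^2 - x - 2) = (x - 3)*(x - 2)*(x + 1)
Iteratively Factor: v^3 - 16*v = (v + 4)*(v^2 - 4*v) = v*(v + 4)*(v - 4)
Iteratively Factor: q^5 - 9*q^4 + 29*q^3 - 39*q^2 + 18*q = (q - 2)*(q^4 - 7*q^3 + 15*q^2 - 9*q) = q*(q - 2)*(q^3 - 7*q^2 + 15*q - 9) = q*(q - 3)*(q - 2)*(q^2 - 4*q + 3) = q*(q - 3)^2*(q - 2)*(q - 1)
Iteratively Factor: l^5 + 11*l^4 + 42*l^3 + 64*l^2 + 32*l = (l)*(l^4 + 11*l^3 + 42*l^2 + 64*l + 32) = l*(l + 4)*(l^3 + 7*l^2 + 14*l + 8) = l*(l + 2)*(l + 4)*(l^2 + 5*l + 4) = l*(l + 2)*(l + 4)^2*(l + 1)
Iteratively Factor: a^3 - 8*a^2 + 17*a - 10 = (a - 5)*(a^2 - 3*a + 2) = (a - 5)*(a - 1)*(a - 2)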